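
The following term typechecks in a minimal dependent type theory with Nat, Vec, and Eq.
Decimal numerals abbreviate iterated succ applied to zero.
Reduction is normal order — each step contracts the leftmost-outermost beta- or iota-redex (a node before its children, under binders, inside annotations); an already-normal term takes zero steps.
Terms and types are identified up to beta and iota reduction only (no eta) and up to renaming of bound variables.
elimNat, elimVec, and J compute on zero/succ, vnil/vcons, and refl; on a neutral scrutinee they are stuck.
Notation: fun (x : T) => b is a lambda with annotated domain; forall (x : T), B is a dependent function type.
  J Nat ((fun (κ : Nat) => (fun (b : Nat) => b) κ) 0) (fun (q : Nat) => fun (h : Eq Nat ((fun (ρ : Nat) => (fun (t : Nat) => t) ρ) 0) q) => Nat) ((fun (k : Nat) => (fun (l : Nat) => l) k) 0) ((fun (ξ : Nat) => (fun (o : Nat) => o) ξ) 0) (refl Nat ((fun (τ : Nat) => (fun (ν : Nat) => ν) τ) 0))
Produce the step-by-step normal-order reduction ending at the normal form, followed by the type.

normal-order reduction sequence:
  J Nat ((fun (κ : Nat) => (fun (b : Nat) => b) κ) 0) (fun (q : Nat) => fun (h : Eq Nat ((fun (ρ : Nat) => (fun (t : Nat) => t) ρ) 0) q) => Nat) ((fun (k : Nat) => (fun (l : Nat) => l) k) 0) ((fun (ξ : Nat) => (fun (o : Nat) => o) ξ) 0) (refl Nat ((fun (τ : Nat) => (fun (ν : Nat) => ν) τ) 0))
  ~> (fun (κ : Nat) => (fun (b : Nat) => b) κ) 0
  ~> (fun (κ : Nat) => κ) 0
  ~> 0
type:
  Nat


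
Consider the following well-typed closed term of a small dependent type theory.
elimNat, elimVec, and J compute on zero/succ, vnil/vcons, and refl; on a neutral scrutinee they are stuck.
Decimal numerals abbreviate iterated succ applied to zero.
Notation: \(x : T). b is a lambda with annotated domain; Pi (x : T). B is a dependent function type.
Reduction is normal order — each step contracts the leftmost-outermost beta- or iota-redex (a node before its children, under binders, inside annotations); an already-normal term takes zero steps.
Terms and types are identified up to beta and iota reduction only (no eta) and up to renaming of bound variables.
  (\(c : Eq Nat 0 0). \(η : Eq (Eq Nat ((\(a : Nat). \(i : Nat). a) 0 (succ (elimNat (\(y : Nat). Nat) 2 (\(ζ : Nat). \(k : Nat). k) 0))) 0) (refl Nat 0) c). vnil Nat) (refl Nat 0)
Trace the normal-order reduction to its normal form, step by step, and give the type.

reduction (normal order):
  (\(c : Eq Nat 0 0). \(η : Eq (Eq Nat ((\(a : Nat). \(i : Nat). a) 0 (succ (elimNat (\(y : Nat). Nat) 2 (\(ζ : Nat). \(k : Nat). k) 0))) 0) (refl Nat 0) c). vnil Nat) (refl Nat 0)
  ~> \(c : Eq (Eq Nat ((\(η : Nat). \(a : Nat). η) 0 (succ (elimNat (\(i : Nat). Nat) 2 (\(y : Nat). \(ζ : Nat). ζ) 0))) 0) (refl Nat 0) (refl Nat 0)). vnil Nat
  ~> \(c : Eq (Eq Nat ((\(η : Nat). 0) (succ (elimNat (\(a : Nat). Nat) 2 (\(i : Nat). \(y : Nat). y) 0))) 0) (refl Nat 0) (refl Nat 0)). vnil Nat
  ~> \(c : Eq (Eq Nat 0 0) (refl Nat 0) (refl Nat 0)). vnil Nat
inferred type:
  Pi (c : Eq (Eq Nat 0 0) (refl Nat 0) (refl Nat 0)). Vec Nat 0


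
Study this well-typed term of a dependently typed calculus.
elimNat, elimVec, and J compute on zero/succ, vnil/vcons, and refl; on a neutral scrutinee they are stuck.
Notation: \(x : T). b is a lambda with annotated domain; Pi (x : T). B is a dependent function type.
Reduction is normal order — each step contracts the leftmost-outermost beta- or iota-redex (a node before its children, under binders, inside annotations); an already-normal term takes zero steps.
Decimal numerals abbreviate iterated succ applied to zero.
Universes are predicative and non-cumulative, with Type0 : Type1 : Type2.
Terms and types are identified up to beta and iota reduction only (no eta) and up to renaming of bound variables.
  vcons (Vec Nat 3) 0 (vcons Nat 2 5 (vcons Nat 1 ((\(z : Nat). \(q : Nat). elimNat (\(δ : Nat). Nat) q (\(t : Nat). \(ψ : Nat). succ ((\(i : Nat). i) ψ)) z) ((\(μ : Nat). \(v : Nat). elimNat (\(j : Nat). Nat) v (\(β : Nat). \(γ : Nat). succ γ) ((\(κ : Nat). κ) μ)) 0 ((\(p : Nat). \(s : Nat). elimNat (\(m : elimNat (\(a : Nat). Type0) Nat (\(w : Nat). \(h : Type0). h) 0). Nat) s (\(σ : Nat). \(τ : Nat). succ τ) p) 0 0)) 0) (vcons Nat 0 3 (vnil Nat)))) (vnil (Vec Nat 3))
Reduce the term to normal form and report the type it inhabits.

resulting normal form:
  vcons (Vec Nat 3) 0 (vcons Nat 2 5 (vcons Nat 1 0 (vcons Nat 0 3 (vnil Nat)))) (vnil (Vec Nat 3))
inferred type:
  Vec (Vec Nat 3) 1
observation: the first redex contracted is a beta-redex; the normal form is reached in 11 normal-order steps.


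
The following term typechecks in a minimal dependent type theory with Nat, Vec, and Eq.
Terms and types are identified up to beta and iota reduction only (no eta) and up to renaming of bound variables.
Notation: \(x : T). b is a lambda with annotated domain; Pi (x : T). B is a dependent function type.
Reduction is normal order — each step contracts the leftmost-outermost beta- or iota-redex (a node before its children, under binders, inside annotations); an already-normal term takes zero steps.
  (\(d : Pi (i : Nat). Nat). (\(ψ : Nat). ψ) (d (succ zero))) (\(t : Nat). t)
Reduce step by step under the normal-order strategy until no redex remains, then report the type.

normal-order reduction:
  (\(d : Pi (i : Nat). Nat). (\(ψ : Nat). ψ) (d (succ zero))) (\(t : Nat). t)
  ~> (\(d : Nat). d) ((\(i : Nat). i) (succ zero))
  ~> (\(d : Nat). d) (succ zero)
  ~> succ zero
the term's type:
  Nat


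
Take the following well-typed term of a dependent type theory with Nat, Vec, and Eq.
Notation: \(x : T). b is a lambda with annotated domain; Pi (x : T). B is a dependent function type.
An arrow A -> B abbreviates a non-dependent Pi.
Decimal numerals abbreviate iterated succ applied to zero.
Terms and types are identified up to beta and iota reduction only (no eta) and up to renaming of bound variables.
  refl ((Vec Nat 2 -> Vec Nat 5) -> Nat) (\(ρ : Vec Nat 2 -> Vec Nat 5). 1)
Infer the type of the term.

inferred type:
  Eq ((Vec Nat 2 -> Vec Nat 5) -> Nat) (\(ρ : Vec Nat 2 -> Vec Nat 5). 1) (\(x : Vec Nat 2 -> Vec Nat 5). 1)


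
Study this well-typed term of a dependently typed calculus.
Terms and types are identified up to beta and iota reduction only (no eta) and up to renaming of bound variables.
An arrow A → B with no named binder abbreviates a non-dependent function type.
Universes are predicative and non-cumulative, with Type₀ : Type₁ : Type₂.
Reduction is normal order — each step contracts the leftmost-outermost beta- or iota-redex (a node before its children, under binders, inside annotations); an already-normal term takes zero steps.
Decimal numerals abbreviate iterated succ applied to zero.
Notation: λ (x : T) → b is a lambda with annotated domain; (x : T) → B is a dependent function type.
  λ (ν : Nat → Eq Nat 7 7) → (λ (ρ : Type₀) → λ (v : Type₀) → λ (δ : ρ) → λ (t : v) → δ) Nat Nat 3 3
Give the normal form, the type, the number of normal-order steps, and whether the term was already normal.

reduced normal form:
  λ (ν : Nat → Eq Nat 7 7) → 3
the term's type:
  (Nat → Eq Nat 7 7) → Nat
steps to reach normal form (normal order): 4
already normal: no
first contracted redex: a beta-redex


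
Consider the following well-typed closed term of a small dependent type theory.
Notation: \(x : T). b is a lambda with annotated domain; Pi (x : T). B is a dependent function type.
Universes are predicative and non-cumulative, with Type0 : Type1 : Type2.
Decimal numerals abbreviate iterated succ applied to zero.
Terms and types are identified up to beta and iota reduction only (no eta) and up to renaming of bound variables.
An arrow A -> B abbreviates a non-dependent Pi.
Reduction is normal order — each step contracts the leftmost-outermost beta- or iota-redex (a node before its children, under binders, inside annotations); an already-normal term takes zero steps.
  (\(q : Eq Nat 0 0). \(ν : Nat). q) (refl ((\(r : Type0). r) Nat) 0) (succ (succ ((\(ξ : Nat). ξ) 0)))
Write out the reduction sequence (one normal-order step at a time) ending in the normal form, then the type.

reduction (normal order):
  (\(q : Eq Nat 0 0). \(ν : Nat). q) (refl ((\(r : Type0). r) Nat) 0) (succ (succ ((\(ξ : Nat). ξ) 0)))
  ~> (\(q : Nat). refl ((\(ν : Type0). ν) Nat) 0) (succ (succ ((\(r : Nat). r) 0)))
  ~> refl ((\(q : Type0). q) Nat) 0
  ~> refl Nat 0
inferred type:
  Eq Nat 0 0


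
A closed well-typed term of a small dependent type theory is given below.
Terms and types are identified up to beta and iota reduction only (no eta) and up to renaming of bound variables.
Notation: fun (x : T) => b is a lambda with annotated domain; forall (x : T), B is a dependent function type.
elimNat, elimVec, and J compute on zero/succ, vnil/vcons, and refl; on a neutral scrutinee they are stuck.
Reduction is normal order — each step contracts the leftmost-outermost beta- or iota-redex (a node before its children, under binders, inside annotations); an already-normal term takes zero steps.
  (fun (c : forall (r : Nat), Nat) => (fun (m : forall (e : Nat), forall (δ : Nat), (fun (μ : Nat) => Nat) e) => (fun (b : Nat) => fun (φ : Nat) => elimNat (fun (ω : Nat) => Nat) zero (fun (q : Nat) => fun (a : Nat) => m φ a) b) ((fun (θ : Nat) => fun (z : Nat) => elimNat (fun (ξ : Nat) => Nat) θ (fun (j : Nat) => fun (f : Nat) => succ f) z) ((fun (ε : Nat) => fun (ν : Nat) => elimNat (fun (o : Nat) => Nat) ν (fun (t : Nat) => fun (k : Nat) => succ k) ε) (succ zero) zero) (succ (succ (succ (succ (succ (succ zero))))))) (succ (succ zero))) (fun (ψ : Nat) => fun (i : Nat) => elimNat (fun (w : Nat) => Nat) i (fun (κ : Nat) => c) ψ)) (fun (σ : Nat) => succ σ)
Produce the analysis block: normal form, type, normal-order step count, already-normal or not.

reduced normal form:
  succ (succ (succ (succ (succ (succ (succ (succ (succ (succ (succ (succ (succ (succ zero)))))))))))))
inferred type:
  Nat
steps to reach normal form (normal order): 62
term was already normal: no
first redex: a beta-redex


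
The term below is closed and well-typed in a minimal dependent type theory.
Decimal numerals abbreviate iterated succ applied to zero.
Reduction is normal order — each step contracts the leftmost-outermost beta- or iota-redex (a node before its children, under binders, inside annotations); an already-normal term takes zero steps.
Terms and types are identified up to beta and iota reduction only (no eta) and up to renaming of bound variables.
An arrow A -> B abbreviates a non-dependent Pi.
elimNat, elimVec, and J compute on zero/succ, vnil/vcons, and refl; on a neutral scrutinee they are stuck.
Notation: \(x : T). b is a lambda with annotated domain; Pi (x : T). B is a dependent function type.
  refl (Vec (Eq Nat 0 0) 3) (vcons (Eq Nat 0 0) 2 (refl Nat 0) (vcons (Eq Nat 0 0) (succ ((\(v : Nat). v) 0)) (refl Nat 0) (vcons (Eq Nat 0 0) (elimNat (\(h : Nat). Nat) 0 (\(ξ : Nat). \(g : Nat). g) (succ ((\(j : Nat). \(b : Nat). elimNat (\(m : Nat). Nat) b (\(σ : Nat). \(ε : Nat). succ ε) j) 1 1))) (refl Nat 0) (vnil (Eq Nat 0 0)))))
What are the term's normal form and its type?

resulting normal form:
  refl (Vec (Eq Nat 0 0) 3) (vcons (Eq Nat 0 0) 2 (refl Nat 0) (vcons (Eq Nat 0 0) 1 (refl Nat 0) (vcons (Eq Nat 0 0) 0 (refl Nat 0) (vnil (Eq Nat 0 0)))))
the term's type:
  Eq (Vec (Eq Nat 0 0) 3) (vcons (Eq Nat 0 0) 2 (refl Nat 0) (vcons (Eq Nat 0 0) 1 (refl Nat 0) (vcons (Eq Nat 0 0) 0 (refl Nat 0) (vnil (Eq Nat 0 0))))) (vcons (Eq Nat 0 0) 2 (refl Nat 0) (vcons (Eq Nat 0 0) 1 (refl Nat 0) (vcons (Eq Nat 0 0) 0 (refl Nat 0) (vnil (Eq Nat 0 0)))))


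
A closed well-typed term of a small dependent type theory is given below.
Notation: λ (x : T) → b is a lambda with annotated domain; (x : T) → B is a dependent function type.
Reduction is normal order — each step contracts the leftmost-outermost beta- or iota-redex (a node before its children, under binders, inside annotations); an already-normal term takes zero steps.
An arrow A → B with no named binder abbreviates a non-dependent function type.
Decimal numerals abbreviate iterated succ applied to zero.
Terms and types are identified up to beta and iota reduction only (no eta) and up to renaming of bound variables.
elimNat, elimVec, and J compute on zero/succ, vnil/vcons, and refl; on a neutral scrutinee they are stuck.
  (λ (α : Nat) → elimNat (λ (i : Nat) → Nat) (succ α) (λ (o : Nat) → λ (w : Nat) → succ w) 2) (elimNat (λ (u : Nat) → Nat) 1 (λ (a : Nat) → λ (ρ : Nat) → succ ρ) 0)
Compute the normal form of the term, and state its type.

resulting normal form:
  4
inferred type:
  Nat


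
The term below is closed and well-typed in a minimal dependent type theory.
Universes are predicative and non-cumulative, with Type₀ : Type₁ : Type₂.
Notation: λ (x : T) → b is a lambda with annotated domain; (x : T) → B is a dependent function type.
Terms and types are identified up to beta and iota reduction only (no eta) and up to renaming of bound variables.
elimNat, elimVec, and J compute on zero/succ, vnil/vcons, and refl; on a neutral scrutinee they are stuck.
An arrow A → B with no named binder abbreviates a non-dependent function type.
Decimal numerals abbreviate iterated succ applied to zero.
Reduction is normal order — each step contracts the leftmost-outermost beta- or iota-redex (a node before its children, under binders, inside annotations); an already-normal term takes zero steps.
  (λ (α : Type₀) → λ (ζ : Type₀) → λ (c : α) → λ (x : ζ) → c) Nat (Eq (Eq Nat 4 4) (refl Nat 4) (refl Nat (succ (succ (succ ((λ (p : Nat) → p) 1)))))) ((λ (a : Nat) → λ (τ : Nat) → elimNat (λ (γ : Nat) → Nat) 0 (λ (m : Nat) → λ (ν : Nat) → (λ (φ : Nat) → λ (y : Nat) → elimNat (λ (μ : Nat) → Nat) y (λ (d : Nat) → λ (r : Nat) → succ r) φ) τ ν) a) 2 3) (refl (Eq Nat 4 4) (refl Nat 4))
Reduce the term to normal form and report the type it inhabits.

reduced normal form:
  6
the term's type:
  Nat
observation: contracting a beta-redex first, the term normalizes in 37 steps.


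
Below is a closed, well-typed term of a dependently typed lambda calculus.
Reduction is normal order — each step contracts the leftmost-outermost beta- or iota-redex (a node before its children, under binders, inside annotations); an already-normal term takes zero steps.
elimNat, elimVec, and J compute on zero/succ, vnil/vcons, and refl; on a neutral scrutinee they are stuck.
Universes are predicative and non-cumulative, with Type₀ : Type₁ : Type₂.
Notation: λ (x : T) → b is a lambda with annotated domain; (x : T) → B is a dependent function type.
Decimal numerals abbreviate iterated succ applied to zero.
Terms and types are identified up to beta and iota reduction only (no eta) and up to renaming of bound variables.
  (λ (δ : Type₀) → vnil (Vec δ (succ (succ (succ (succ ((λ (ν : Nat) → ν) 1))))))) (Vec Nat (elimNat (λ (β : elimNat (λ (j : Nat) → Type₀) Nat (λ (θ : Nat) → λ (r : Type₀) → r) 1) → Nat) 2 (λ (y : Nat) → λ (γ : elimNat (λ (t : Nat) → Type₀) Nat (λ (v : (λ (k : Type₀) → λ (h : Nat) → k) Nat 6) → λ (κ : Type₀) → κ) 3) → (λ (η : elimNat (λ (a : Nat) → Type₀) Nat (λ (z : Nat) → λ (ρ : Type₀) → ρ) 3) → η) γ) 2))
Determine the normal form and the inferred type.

resulting normal form:
  vnil (Vec (Vec Nat 2) 5)
the term's type:
  Vec (Vec (Vec Nat 2) 5) 0


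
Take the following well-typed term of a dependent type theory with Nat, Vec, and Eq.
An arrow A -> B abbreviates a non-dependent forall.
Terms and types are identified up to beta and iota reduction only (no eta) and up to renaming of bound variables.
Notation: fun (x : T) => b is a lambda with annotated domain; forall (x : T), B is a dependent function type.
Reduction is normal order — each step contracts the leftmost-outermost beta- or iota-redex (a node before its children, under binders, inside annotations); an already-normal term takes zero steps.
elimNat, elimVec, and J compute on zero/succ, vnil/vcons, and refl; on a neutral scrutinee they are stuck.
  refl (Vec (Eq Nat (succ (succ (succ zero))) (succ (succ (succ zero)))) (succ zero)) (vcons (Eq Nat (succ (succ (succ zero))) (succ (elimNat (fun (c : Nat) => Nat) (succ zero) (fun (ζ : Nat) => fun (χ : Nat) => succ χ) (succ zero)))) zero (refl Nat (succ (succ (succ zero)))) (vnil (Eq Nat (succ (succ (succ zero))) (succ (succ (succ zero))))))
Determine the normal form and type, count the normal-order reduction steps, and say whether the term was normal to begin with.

normal form:
  refl (Vec (Eq Nat (succ (succ (succ zero))) (succ (succ (succ zero)))) (succ zero)) (vcons (Eq Nat (succ (succ (succ zero))) (succ (succ (succ zero)))) zero (refl Nat (succ (succ (succ zero)))) (vnil (Eq Nat (succ (succ (succ zero))) (succ (succ (succ zero))))))
inferred type:
  Eq (Vec (Eq Nat (succ (succ (succ zero))) (succ (succ (succ zero)))) (succ zero)) (vcons (Eq Nat (succ (succ (succ zero))) (succ (succ (succ zero)))) zero (refl Nat (succ (succ (succ zero)))) (vnil (Eq Nat (succ (succ (succ zero))) (succ (succ (succ zero)))))) (vcons (Eq Nat (succ (succ (succ zero))) (succ (succ (succ zero)))) zero (refl Nat (succ (succ (succ zero)))) (vnil (Eq Nat (succ (succ (succ zero))) (succ (succ (succ zero))))))
normal-order step count: 4
already normal: no
first redex: an elimNat iota-redex


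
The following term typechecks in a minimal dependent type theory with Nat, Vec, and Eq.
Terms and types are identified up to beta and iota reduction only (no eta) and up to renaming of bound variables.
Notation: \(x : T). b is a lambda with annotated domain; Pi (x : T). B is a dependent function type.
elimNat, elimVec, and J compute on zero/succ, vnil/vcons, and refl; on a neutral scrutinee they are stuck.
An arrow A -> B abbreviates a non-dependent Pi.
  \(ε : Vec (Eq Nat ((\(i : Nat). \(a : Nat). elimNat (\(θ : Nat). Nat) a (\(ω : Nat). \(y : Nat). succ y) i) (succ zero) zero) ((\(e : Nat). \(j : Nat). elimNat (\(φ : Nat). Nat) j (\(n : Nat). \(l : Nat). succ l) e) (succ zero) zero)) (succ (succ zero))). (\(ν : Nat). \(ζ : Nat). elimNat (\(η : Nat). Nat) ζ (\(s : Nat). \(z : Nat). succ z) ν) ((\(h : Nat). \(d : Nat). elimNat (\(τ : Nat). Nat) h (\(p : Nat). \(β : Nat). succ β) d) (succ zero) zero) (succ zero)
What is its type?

inferred type:
  Vec (Eq Nat (succ zero) (succ zero)) (succ (succ zero)) -> Nat


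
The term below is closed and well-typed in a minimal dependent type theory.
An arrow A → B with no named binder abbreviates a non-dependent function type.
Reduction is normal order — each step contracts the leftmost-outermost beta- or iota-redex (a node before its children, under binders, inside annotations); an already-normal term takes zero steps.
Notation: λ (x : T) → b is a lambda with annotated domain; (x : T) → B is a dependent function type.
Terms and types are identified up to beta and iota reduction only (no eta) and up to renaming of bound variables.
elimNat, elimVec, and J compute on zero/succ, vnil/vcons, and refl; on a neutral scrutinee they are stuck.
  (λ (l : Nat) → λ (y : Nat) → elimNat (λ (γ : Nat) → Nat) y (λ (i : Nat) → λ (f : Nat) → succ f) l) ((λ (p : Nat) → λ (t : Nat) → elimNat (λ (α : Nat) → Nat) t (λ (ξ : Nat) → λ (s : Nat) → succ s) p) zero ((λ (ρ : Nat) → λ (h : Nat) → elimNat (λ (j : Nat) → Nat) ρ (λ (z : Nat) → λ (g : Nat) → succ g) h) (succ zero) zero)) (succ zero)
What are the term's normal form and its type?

normal form:
  succ (succ zero)
inferred type:
  Nat


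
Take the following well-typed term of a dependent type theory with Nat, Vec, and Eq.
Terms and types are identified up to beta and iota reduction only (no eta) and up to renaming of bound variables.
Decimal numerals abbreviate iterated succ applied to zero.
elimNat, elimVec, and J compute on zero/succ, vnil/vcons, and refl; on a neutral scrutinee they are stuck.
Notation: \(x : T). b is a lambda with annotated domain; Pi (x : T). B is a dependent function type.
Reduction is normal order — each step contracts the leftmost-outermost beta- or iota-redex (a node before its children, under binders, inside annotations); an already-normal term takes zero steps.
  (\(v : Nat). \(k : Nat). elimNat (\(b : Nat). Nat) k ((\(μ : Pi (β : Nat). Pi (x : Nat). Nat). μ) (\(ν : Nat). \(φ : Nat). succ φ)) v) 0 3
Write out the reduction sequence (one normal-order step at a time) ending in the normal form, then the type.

normal-order reduction sequence:
  (\(v : Nat). \(k : Nat). elimNat (\(b : Nat). Nat) k ((\(μ : Pi (β : Nat). Pi (x : Nat). Nat). μ) (\(ν : Nat). \(φ : Nat). succ φ)) v) 0 3
  ~> (\(v : Nat). elimNat (\(k : Nat). Nat) v ((\(b : Pi (μ : Nat). Pi (β : Nat). Nat). b) (\(x : Nat). \(ν : Nat). succ ν)) 0) 3
  ~> elimNat (\(v : Nat). Nat) 3 ((\(k : Pi (b : Nat). Pi (μ : Nat). Nat). k) (\(β : Nat). \(x : Nat). succ x)) 0
  ~> 3
inferred type:
  Nat


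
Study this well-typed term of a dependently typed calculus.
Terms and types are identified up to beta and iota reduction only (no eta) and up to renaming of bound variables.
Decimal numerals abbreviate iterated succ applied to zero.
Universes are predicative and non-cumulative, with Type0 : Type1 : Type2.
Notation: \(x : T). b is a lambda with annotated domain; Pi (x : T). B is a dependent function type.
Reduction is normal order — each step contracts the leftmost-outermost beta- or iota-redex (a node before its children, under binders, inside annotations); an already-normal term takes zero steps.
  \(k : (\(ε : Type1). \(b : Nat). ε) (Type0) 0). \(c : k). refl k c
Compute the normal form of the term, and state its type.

normal form:
  \(k : Type0). \(ε : k). refl k ε
the term's type:
  Pi (k : Type0). Pi (ε : k). Eq k ε ε
observation: the first redex contracted is a beta-redex; the normal form is reached in 2 normal-order steps.


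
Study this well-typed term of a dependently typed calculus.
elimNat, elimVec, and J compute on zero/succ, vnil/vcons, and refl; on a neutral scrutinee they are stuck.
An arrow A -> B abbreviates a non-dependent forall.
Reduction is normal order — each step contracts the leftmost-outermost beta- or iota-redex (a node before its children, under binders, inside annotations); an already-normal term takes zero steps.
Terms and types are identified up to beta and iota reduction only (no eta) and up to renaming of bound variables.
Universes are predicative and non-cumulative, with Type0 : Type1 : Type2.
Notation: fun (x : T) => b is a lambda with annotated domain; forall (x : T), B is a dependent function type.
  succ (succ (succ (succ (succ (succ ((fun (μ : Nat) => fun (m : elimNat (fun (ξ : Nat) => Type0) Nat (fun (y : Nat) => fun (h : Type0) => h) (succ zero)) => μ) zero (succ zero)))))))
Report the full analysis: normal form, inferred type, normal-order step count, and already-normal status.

resulting normal form:
  succ (succ (succ (succ (succ (succ zero)))))
the term's type:
  Nat
reduction steps (normal order): 2
started in normal form: no
first redex: a beta-redex


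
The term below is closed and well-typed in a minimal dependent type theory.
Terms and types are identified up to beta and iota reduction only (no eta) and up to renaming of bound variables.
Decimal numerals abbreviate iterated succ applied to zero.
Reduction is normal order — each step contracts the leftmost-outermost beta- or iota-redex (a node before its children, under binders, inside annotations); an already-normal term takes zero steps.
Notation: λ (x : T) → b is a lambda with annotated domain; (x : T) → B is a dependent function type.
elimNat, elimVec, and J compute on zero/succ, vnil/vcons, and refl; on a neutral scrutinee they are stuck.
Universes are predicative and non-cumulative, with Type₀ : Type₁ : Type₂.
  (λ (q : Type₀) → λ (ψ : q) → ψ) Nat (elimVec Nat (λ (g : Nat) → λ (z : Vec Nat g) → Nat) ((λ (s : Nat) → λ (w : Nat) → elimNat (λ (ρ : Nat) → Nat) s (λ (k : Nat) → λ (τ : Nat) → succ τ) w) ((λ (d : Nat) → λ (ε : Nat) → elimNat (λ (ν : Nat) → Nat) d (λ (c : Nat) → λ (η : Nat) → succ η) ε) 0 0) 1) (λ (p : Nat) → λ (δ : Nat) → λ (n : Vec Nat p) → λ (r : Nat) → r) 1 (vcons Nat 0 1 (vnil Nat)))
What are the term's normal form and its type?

resulting normal form:
  1
type:
  Nat
observation: the leftmost-outermost redex is a beta-redex, and normalization takes 17 steps.


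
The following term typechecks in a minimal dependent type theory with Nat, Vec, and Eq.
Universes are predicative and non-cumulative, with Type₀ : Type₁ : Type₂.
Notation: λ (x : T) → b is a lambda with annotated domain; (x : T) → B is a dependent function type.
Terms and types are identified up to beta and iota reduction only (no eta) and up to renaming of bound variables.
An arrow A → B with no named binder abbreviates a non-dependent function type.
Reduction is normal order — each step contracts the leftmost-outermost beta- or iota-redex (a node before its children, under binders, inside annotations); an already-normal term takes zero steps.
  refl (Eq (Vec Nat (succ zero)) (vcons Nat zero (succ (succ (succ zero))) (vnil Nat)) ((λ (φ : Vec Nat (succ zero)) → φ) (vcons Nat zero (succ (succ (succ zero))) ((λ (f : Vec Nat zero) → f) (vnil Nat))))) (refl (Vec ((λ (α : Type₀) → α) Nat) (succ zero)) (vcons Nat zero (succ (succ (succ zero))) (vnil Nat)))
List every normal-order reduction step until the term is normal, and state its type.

normal-order reduction sequence:
  refl (Eq (Vec Nat (succ zero)) (vcons Nat zero (succ (succ (succ zero))) (vnil Nat)) ((λ (φ : Vec Nat (succ zero)) → φ) (vcons Nat zero (succ (succ (succ zero))) ((λ (f : Vec Nat zero) → f) (vnil Nat))))) (refl (Vec ((λ (α : Type₀) → α) Nat) (succ zero)) (vcons Nat zero (succ (succ (succ zero))) (vnil Nat)))
  ~> refl (Eq (Vec Nat (succ zero)) (vcons Nat zero (succ (succ (succ zero))) (vnil Nat)) (vcons Nat zero (succ (succ (succ zero))) ((λ (φ : Vec Nat zero) → φ) (vnil Nat)))) (refl (Vec ((λ (f : Type₀) → f) Nat) (succ zero)) (vcons Nat zero (succ (succ (succ zero))) (vnil Nat)))
  ~> refl (Eq (Vec Nat (succ zero)) (vcons Nat zero (succ (succ (succ zero))) (vnil Nat)) (vcons Nat zero (succ (succ (succ zero))) (vnil Nat))) (refl (Vec ((λ (φ : Type₀) → φ) Nat) (succ zero)) (vcons Nat zero (succ (succ (succ zero))) (vnil Nat)))
  ~> refl (Eq (Vec Nat (succ zero)) (vcons Nat zero (succ (succ (succ zero))) (vnil Nat)) (vcons Nat zero (succ (succ (succ zero))) (vnil Nat))) (refl (Vec Nat (succ zero)) (vcons Nat zero (succ (succ (succ zero))) (vnil Nat)))
type:
  Eq (Eq (Vec Nat (succ zero)) (vcons Nat zero (succ (succ (succ zero))) (vnil Nat)) (vcons Nat zero (succ (succ (succ zero))) (vnil Nat))) (refl (Vec Nat (succ zero)) (vcons Nat zero (succ (succ (succ zero))) (vnil Nat))) (refl (Vec Nat (succ zero)) (vcons Nat zero (succ (succ (succ zero))) (vnil Nat)))


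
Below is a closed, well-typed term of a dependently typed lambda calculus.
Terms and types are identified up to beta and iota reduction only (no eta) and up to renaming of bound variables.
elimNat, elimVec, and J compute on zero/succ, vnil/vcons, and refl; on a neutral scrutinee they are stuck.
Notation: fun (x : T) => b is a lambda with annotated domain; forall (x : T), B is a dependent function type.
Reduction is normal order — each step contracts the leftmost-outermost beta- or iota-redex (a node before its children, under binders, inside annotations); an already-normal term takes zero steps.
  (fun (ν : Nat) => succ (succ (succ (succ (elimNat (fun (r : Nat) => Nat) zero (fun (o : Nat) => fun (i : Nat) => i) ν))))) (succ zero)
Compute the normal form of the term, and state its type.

reduced normal form:
  succ (succ (succ (succ zero)))
type:
  Nat
observation: 5 normal-order steps normalize the term, beginning with a beta-redex.


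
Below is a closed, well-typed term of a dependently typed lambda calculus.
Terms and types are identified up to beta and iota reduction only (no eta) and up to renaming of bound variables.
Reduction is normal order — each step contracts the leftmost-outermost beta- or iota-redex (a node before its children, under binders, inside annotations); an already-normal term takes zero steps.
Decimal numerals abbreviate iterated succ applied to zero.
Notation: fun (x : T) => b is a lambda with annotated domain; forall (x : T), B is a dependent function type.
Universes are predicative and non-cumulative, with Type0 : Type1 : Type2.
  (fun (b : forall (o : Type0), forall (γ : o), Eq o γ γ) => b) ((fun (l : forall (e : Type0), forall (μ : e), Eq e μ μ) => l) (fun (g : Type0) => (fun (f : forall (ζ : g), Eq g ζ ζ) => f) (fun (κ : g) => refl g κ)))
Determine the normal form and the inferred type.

resulting normal form:
  fun (b : Type0) => fun (o : b) => refl b o
inferred type:
  forall (b : Type0), forall (o : b), Eq b o o
observation: the first redex contracted is a beta-redex; the normal form is reached in 3 normal-order steps.


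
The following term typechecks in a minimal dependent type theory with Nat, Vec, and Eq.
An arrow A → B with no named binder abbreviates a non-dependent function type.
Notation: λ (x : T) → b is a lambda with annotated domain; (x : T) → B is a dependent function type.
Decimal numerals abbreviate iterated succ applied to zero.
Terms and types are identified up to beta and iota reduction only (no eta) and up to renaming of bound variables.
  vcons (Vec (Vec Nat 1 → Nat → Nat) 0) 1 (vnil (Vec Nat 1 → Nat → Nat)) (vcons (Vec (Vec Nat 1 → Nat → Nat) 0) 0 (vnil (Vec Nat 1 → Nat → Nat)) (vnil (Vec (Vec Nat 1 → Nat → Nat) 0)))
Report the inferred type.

inferred type:
  Vec (Vec (Vec Nat 1 → Nat → Nat) 0) 2


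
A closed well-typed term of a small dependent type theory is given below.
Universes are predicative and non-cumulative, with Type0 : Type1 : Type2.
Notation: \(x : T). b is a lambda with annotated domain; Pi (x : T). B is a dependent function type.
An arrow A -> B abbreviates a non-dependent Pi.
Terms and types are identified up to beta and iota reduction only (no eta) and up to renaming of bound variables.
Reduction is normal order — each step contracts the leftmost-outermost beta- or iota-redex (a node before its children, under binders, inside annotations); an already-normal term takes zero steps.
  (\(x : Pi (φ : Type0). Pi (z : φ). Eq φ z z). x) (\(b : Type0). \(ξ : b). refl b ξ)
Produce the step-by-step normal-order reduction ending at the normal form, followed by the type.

normal-order reduction:
  (\(x : Pi (φ : Type0). Pi (z : φ). Eq φ z z). x) (\(b : Type0). \(ξ : b). refl b ξ)
  ~> \(x : Type0). \(φ : x). refl x φ
the term's type:
  Pi (x : Type0). Pi (φ : x). Eq x φ φ


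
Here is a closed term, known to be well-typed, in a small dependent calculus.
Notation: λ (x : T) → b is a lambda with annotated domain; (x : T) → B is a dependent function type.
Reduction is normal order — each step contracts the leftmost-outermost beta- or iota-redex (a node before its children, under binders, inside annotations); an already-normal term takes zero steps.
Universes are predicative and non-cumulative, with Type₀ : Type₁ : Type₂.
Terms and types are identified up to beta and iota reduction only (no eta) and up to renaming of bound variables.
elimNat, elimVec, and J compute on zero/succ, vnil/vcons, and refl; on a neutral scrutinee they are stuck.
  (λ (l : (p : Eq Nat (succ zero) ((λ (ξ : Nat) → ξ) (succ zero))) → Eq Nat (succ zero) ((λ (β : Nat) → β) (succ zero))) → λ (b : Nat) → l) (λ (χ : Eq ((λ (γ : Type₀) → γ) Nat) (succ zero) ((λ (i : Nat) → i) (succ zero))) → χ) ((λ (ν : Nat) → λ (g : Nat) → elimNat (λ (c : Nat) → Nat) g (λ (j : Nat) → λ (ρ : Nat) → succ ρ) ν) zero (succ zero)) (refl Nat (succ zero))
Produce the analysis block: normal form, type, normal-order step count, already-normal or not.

reduced normal form:
  refl Nat (succ zero)
type:
  Eq Nat (succ zero) (succ zero)
normal-order step count: 3
started in normal form: no
first contracted redex: a beta-redex


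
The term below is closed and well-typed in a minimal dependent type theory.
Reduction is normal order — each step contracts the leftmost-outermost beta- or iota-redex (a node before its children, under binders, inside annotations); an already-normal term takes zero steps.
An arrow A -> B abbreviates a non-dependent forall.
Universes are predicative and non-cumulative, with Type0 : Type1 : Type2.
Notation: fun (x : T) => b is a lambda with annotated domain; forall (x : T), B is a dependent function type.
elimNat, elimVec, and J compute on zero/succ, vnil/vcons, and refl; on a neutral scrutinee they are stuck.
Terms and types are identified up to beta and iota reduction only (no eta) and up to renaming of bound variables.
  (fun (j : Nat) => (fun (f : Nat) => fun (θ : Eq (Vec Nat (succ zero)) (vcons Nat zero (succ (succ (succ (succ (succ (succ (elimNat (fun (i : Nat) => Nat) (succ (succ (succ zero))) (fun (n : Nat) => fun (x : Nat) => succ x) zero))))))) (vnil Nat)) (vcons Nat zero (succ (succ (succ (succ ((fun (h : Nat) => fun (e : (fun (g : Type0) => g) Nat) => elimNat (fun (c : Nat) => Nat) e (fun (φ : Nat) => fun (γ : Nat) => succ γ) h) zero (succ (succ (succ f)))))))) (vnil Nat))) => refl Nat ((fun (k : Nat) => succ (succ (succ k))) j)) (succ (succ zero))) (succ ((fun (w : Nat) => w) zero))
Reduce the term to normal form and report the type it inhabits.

reduced normal form:
  fun (j : Eq (Vec Nat (succ zero)) (vcons Nat zero (succ (succ (succ (succ (succ (succ (succ (succ (succ zero))))))))) (vnil Nat)) (vcons Nat zero (succ (succ (succ (succ (succ (succ (succ (succ (succ zero))))))))) (vnil Nat))) => refl Nat (succ (succ (succ (succ zero))))
inferred type:
  Eq (Vec Nat (succ zero)) (vcons Nat zero (succ (succ (succ (succ (succ (succ (succ (succ (succ zero))))))))) (vnil Nat)) (vcons Nat zero (succ (succ (succ (succ (succ (succ (succ (succ (succ zero))))))))) (vnil Nat)) -> Eq Nat (succ (succ (succ (succ zero)))) (succ (succ (succ (succ zero))))


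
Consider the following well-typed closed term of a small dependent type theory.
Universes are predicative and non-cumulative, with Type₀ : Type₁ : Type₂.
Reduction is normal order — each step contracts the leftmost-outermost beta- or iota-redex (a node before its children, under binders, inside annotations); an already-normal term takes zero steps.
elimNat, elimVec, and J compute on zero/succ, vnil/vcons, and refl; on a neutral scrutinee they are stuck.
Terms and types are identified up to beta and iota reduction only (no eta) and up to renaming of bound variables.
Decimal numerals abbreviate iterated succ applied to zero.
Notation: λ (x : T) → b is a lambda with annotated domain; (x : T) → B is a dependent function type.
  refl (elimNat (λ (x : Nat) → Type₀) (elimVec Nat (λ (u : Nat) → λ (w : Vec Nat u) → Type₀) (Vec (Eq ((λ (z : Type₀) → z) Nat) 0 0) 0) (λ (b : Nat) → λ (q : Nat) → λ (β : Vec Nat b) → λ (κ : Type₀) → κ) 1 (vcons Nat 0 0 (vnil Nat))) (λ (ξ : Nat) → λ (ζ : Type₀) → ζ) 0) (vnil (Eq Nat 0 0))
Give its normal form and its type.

normal form:
  refl (Vec (Eq Nat 0 0) 0) (vnil (Eq Nat 0 0))
inferred type:
  Eq (Vec (Eq Nat 0 0) 0) (vnil (Eq Nat 0 0)) (vnil (Eq Nat 0 0))


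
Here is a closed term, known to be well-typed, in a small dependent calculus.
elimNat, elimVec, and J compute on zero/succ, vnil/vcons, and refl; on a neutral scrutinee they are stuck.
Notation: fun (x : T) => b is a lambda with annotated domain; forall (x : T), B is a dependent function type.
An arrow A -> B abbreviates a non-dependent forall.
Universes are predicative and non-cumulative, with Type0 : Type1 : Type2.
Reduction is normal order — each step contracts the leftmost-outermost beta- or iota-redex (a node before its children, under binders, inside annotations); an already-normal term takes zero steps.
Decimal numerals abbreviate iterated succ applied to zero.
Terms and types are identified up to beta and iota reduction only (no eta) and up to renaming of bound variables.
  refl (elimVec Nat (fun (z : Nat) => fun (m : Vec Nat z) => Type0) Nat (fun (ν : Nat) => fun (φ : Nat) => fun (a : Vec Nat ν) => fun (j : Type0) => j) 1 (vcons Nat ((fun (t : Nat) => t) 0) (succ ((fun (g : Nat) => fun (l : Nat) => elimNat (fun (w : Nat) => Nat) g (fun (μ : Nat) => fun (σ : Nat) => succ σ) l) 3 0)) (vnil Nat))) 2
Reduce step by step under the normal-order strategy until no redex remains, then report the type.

reduction (normal order):
  refl (elimVec Nat (fun (z : Nat) => fun (m : Vec Nat z) => Type0) Nat (fun (ν : Nat) => fun (φ : Nat) => fun (a : Vec Nat ν) => fun (j : Type0) => j) 1 (vcons Nat ((fun (t : Nat) => t) 0) (succ ((fun (g : Nat) => fun (l : Nat) => elimNat (fun (w : Nat) => Nat) g (fun (μ : Nat) => fun (σ : Nat) => succ σ) l) 3 0)) (vnil Nat))) 2
  ~> refl ((fun (z : Nat) => fun (m : Nat) => fun (ν : Vec Nat z) => fun (φ : Type0) => φ) ((fun (a : Nat) => a) 0) (succ ((fun (j : Nat) => fun (t : Nat) => elimNat (fun (g : Nat) => Nat) j (fun (l : Nat) => fun (w : Nat) => succ w) t) 3 0)) (vnil Nat) (elimVec Nat (fun (μ : Nat) => fun (σ : Vec Nat μ) => Type0) Nat (fun (c : Nat) => fun (β : Nat) => fun (χ : Vec Nat c) => fun (f : Type0) => f) ((fun (θ : Nat) => θ) 0) (vnil Nat))) 2
  ~> refl ((fun (z : Nat) => fun (m : Vec Nat ((fun (ν : Nat) => ν) 0)) => fun (φ : Type0) => φ) (succ ((fun (a : Nat) => fun (j : Nat) => elimNat (fun (t : Nat) => Nat) a (fun (g : Nat) => fun (l : Nat) => succ l) j) 3 0)) (vnil Nat) (elimVec Nat (fun (w : Nat) => fun (μ : Vec Nat w) => Type0) Nat (fun (σ : Nat) => fun (c : Nat) => fun (β : Vec Nat σ) => fun (χ : Type0) => χ) ((fun (f : Nat) => f) 0) (vnil Nat))) 2
  ~> refl ((fun (z : Vec Nat ((fun (m : Nat) => m) 0)) => fun (ν : Type0) => ν) (vnil Nat) (elimVec Nat (fun (φ : Nat) => fun (a : Vec Nat φ) => Type0) Nat (fun (j : Nat) => fun (t : Nat) => fun (g : Vec Nat j) => fun (l : Type0) => l) ((fun (w : Nat) => w) 0) (vnil Nat))) 2
  ~> refl ((fun (z : Type0) => z) (elimVec Nat (fun (m : Nat) => fun (ν : Vec Nat m) => Type0) Nat (fun (φ : Nat) => fun (a : Nat) => fun (j : Vec Nat φ) => fun (t : Type0) => t) ((fun (g : Nat) => g) 0) (vnil Nat))) 2
  ~> refl (elimVec Nat (fun (z : Nat) => fun (m : Vec Nat z) => Type0) Nat (fun (ν : Nat) => fun (φ : Nat) => fun (a : Vec Nat ν) => fun (j : Type0) => j) ((fun (t : Nat) => t) 0) (vnil Nat)) 2
  ~> refl Nat 2
inferred type:
  Eq Nat 2 2


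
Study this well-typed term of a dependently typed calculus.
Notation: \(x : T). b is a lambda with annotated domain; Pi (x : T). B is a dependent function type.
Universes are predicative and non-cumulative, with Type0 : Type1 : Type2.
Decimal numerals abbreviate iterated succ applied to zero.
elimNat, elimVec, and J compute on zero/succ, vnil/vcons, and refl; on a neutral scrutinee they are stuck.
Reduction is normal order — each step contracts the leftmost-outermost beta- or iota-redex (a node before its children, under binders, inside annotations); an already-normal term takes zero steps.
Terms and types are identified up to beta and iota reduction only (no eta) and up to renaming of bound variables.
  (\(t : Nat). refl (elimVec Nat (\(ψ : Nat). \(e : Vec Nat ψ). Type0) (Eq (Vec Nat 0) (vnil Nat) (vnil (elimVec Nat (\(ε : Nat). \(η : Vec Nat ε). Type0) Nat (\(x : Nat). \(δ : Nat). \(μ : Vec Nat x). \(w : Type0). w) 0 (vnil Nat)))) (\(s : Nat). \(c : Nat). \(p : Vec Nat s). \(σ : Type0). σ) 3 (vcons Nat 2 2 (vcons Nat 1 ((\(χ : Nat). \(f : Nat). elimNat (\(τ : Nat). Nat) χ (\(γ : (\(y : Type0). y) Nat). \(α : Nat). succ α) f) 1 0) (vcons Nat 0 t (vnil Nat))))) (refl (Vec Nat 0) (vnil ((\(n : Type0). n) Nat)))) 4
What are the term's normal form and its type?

reduced normal form:
  refl (Eq (Vec Nat 0) (vnil Nat) (vnil Nat)) (refl (Vec Nat 0) (vnil Nat))
inferred type:
  Eq (Eq (Vec Nat 0) (vnil Nat) (vnil Nat)) (refl (Vec Nat 0) (vnil Nat)) (refl (Vec Nat 0) (vnil Nat))
observation: contracting a beta-redex first, the term normalizes in 19 steps.
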